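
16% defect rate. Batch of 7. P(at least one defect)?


P(all good) = (21/25)^7 = 1801088541/6103515625
P(≥1 defect) = 4302427084/6103515625

P = 4302427084/6103515625 ≈ 70.49%


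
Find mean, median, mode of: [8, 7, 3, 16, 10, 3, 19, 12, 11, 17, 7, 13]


Sorted: [3, 3, 7, 7, 8, 10, 11, 12, 13, 16, 17, 19]
Mean = 126/12 = 21/2
Median = 21/2
Freq: {8: 1, 7: 2, 3: 2, 16: 1, 10: 1, 19: 1, 12: 1, 11: 1, 17: 1, 13: 1}
Mode: [3, 7]

Mean=21/2, Median=21/2, Mode=[3, 7]


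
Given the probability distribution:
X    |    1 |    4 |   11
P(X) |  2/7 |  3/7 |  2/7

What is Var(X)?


E[X] = 36/7
E[X²] = 292/7
Var(X) = E[X²] - (E[X])² = 292/7 - 1296/49 = 748/49

Var(X) = 748/49 ≈ 15.2653


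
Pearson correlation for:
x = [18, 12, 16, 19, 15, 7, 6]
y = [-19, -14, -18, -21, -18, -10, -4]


n=7, Σx=93, Σy=-104, Σxy=-1561, Σx²=1395, Σy²=1762
r = (7×(-1561) - 93×(-104))/√((7×1395 - 93²)(7×1762 - (-104)²))
= -1255/√(1116×1518) = -1255/√1694088 ≈ -1255/1301.5714 ≈ -0.9642

r ≈ -0.9642


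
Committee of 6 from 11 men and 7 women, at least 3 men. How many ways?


Count by #men:
  3M,3W: C(11,3)×C(7,3)=5775
  4M,2W: C(11,4)×C(7,2)=6930
  5M,1W: C(11,5)×C(7,1)=3234
  6M,0W: C(11,6)×C(7,0)=462
Total = 16401

16401


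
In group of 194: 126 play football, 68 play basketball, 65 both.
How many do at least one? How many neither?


|A∪B| = 126+68-65 = 129
Neither = 194-129 = 65

At least one: 129; Neither: 65


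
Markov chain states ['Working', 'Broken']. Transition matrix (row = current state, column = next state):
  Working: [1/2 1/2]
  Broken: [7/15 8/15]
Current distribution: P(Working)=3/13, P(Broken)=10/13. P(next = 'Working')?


P(next=Working) = Σᵢ P(now=i)×P(i→Working)
= 3/13×1/2 + 10/13×7/15
= 3/26 + 14/39 = 37/78

P = 37/78 ≈ 0.4744


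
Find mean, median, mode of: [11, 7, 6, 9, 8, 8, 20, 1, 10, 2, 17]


Sorted: [1, 2, 6, 7, 8, 8, 9, 10, 11, 17, 20]
Mean = 99/11 = 9
Median = 8
Freq: {11: 1, 7: 1, 6: 1, 9: 1, 8: 2, 20: 1, 1: 1, 10: 1, 2: 1, 17: 1}
Mode: [8]

Mean=9, Median=8, Mode=8


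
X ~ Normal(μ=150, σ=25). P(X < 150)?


z = (150-150)/25 = 0.0
P(Z < 0.0) = 0.5000

P(X < 150) ≈ 0.5000


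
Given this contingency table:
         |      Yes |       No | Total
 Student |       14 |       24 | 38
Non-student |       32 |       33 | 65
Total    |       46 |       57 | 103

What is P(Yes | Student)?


P(Yes | Student) = 14/(14+24) = 14/38 = 7/19

P(Yes|Student) = 7/19 ≈ 36.84%


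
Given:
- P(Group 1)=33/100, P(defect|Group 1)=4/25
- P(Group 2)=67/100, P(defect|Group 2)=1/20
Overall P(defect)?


P(B) = Σ P(B|Aᵢ)×P(Aᵢ)
  4/25×33/100 = 33/625
  1/20×67/100 = 67/2000
Sum = 863/10000

P(defect) = 863/10000 ≈ 8.63%


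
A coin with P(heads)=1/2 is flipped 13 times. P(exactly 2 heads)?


Binomial: P(X=2) = C(13,2)×p^2×(1-p)^11
= 78 × 1/4 × 1/2048 = 39/4096

P(X=2) = 39/4096 ≈ 0.95%


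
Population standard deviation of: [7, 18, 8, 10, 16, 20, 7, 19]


Mean = 105/8
  (7-105/8)²=2401/64
  (18-105/8)²=1521/64
  (8-105/8)²=1681/64
  (10-105/8)²=625/64
  (16-105/8)²=529/64
  (20-105/8)²=3025/64
  (7-105/8)²=2401/64
  (19-105/8)²=2209/64
Σ(x-μ)² = 1799/8
σ² = (1799/8)/8 = 1799/64

σ = √(1799/64) ≈ 5.3018


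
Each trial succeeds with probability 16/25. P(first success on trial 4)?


Geometric: P(X=4) = (1-p)^(k-1)×p = (9/25)^3×16/25 = 11664/390625

P(X=4) = 11664/390625 ≈ 2.99%


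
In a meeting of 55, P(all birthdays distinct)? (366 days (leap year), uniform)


P(all different) = Π(366-i)/366 for i=0..54
= (366/366)×(365/366)×...×(312/366)
= 0.013909

P ≈ 0.0139 ≈ 1.39%


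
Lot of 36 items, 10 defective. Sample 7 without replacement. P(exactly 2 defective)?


Hypergeometric: C(10,2)×C(26,5)/C(36,7)
= 45×65780/8347680 = 1495/4216

P(X=2) = 1495/4216 ≈ 35.46%


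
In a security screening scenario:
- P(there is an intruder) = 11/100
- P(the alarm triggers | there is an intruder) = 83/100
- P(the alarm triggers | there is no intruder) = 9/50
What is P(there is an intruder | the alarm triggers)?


Using Bayes' theorem:
P(A|B) = P(B|A)·P(A) / P(B)

P(the alarm triggers) = 83/100 × 11/100 + 9/50 × 89/100
= 913/10000 + 801/5000 = 503/2000

P(there is an intruder|the alarm triggers) = (913/10000) / (503/2000) = 913/2515

P(there is an intruder|the alarm triggers) = 913/2515 ≈ 36.30%


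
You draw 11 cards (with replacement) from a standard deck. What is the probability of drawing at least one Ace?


P(not a Ace) = 48/52 = 12/13
P(none in 11 draws) = (12/13)^11 = 743008370688/1792160394037
P(≥1 Ace) = 1 - 743008370688/1792160394037 = 1049152023349/1792160394037

P = 1049152023349/1792160394037 ≈ 58.54%


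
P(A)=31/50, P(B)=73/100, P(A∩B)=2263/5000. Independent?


P(A)×P(B) = 2263/5000
P(A∩B) = 2263/5000
Equal ✓ → Independent

Yes, independent


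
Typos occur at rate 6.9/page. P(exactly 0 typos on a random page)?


Poisson(λ=6.9): P(X=0) = e^(-λ)×λ^k/k!
= e^(-6.9) × 6.9^0 / 0!
≈ 0.001007785429 × 1 / 1 ≈ 0.001008

P(X=0) ≈ 0.001008 ≈ 0.10%


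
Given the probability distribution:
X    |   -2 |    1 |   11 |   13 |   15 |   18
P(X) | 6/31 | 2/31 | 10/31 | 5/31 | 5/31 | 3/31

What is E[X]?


E[X] = Σ x·P(X=x)
= (-2)×(6/31) + (1)×(2/31) + (11)×(10/31) + (13)×(5/31) + (15)×(5/31) + (18)×(3/31)
= 294/31

E[X] = 294/31


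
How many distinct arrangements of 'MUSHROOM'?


Letters: 8, freq: {'M': 2, 'U': 1, 'S': 1, 'H': 1, 'R': 1, 'O': 2}
8!/(2!×1!×1!×1!×1!×2!) = 40320/4 = 10080

10080


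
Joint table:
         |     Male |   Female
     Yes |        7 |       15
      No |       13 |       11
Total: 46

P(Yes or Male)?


P(Yes∨Male) = P(Yes) + P(Male) - P(Yes∧Male)
= (22 + 20 - 7)/46 = 35/46

P = 35/46 ≈ 76.09%


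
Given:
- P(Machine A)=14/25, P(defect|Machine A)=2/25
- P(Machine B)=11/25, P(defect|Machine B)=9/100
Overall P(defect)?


P(B) = Σ P(B|Aᵢ)×P(Aᵢ)
  2/25×14/25 = 28/625
  9/100×11/25 = 99/2500
Sum = 211/2500

P(defect) = 211/2500 ≈ 8.44%


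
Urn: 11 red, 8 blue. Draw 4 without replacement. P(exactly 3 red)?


Hypergeometric: C(11,3)×C(8,1)/C(19,4)
= 165×8/3876 = 110/323

P(X=3) = 110/323 ≈ 34.06%


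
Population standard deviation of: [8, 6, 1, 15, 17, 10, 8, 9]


Mean = 74/8 = 37/4
  (8-37/4)²=25/16
  (6-37/4)²=169/16
  (1-37/4)²=1089/16
  (15-37/4)²=529/16
  (17-37/4)²=961/16
  (10-37/4)²=9/16
  (8-37/4)²=25/16
  (9-37/4)²=1/16
Σ(x-μ)² = 351/2
σ² = (351/2)/8 = 351/16

σ = √(351/16) ≈ 4.6837


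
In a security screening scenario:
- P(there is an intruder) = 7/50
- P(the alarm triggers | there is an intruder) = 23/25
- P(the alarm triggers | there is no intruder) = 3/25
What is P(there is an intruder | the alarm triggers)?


Using Bayes' theorem:
P(A|B) = P(B|A)·P(A) / P(B)

P(the alarm triggers) = 23/25 × 7/50 + 3/25 × 43/50
= 161/1250 + 129/1250 = 29/125

P(there is an intruder|the alarm triggers) = (161/1250) / (29/125) = 161/290

P(there is an intruder|the alarm triggers) = 161/290 ≈ 55.52%


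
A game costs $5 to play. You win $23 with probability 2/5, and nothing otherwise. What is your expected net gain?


E[gain] = (23-5)×2/5 + (-5)×3/5
= 36/5 - 3 = 21/5

Expected net gain = $21/5 ≈ $4.20


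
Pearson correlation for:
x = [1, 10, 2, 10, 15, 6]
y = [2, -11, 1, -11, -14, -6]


n=6, Σx=44, Σy=-39, Σxy=-462, Σx²=466, Σy²=479
r = (6×(-462) - 44×(-39))/√((6×466 - 44²)(6×479 - (-39)²))
= -1056/√(860×1353) = -1056/√1163580 ≈ -1056/1078.6937 ≈ -0.9790

r ≈ -0.9790


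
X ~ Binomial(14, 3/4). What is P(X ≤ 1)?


P(X ≤ 1) = Σ P(X=i) for i=0..1
P(X=0) = 1/268435456
P(X=1) = 21/134217728
Sum = 43/268435456

P(X ≤ 1) = 43/268435456 ≈ 0.00%


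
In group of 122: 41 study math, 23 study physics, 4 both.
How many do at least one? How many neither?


|A∪B| = 41+23-4 = 60
Neither = 122-60 = 62

At least one: 60; Neither: 62


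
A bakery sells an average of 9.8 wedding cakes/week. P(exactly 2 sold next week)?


Poisson(λ=9.8): P(X=2) = e^(-λ)×λ^k/k!
= e^(-9.8) × 9.8^2 / 2!
≈ 5.545159943e-05 × 96.04 / 2 ≈ 0.002663

P(X=2) ≈ 0.002663 ≈ 0.27%


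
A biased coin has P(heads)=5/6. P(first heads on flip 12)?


Geometric: P(X=12) = (1-p)^(k-1)×p = (1/6)^11×5/6 = 5/2176782336

P(X=12) = 5/2176782336 ≈ 0.00%


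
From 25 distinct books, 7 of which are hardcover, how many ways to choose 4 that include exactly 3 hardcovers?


Choose 3 of the 7 hardcovers and 1 of the other 18 books:
C(7,3)×C(18,1) = 35×18 = 630

630


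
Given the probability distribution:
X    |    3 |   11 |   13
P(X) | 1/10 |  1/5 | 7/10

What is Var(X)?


E[X] = 58/5
E[X²] = 717/5
Var(X) = E[X²] - (E[X])² = 717/5 - 3364/25 = 221/25

Var(X) = 221/25 ≈ 8.8400


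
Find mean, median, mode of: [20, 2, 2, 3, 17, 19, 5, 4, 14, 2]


Sorted: [2, 2, 2, 3, 4, 5, 14, 17, 19, 20]
Mean = 88/10 = 44/5
Median = 9/2
Freq: {20: 1, 2: 3, 3: 1, 17: 1, 19: 1, 5: 1, 4: 1, 14: 1}
Mode: [2]

Mean=44/5, Median=9/2, Mode=2


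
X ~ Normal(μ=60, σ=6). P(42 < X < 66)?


z₁=(42-60)/6=-3.0, z₂=(66-60)/6=1.0
P = Φ(1.0) - Φ(-3.0) = 0.841345 - 0.001350 = 0.839995 ≈ 0.8400

P(42 < X < 66) ≈ 0.8400


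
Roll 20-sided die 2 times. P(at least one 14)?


P(no 14)^2 = (19/20)^2 = 361/400
P(≥1) = 1 - 361/400 = 39/400

P = 39/400 ≈ 9.75%


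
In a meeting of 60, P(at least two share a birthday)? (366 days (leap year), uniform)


P(all different) = Π(366-i)/366 for i=0..59
= 0.005966
P(match) = 1 - 0.005966 = 0.994034

P ≈ 0.9940 ≈ 99.40%


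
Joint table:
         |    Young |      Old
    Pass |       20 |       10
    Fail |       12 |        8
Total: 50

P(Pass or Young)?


P(Pass∨Young) = P(Pass) + P(Young) - P(Pass∧Young)
= (30 + 32 - 20)/50 = 42/50 = 21/25

P = 21/25 ≈ 84.00%


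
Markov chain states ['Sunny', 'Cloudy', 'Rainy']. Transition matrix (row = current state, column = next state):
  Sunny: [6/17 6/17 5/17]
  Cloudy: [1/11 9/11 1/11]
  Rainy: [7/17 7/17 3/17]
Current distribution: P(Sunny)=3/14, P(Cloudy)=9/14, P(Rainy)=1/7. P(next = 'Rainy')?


P(next=Rainy) = Σᵢ P(now=i)×P(i→Rainy)
= 3/14×5/17 + 9/14×1/11 + 1/7×3/17
= 15/238 + 9/154 + 3/119 = 192/1309

P = 192/1309 ≈ 0.1467


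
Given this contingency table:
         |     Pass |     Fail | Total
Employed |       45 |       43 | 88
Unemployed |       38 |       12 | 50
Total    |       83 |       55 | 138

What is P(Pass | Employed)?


P(Pass | Employed) = 45/(45+43) = 45/88

P(Pass|Employed) = 45/88 ≈ 51.14%


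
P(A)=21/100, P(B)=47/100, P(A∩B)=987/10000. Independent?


P(A)×P(B) = 987/10000
P(A∩B) = 987/10000
Equal ✓ → Independent

Yes, independent


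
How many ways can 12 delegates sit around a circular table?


Circular arrangements of 12 distinct objects: fix one position to break rotational symmetry.
(n-1)! = 11! = 39916800

39916800


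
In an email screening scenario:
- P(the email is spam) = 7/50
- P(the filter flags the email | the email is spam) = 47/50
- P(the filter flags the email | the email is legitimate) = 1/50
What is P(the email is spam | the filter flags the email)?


Using Bayes' theorem:
P(A|B) = P(B|A)·P(A) / P(B)

P(the filter flags the email) = 47/50 × 7/50 + 1/50 × 43/50
= 329/2500 + 43/2500 = 93/625

P(the email is spam|the filter flags the email) = (329/2500) / (93/625) = 329/372

P(the email is spam|the filter flags the email) = 329/372 ≈ 88.44%


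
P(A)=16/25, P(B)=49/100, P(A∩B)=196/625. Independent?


P(A)×P(B) = 196/625
P(A∩B) = 196/625
Equal ✓ → Independent

Yes, independent


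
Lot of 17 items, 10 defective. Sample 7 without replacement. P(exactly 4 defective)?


Hypergeometric: C(10,4)×C(7,3)/C(17,7)
= 210×35/19448 = 3675/9724

P(X=4) = 3675/9724 ≈ 37.79%


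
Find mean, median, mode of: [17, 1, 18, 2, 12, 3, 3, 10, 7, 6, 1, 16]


Sorted: [1, 1, 2, 3, 3, 6, 7, 10, 12, 16, 17, 18]
Mean = 96/12 = 8
Median = 13/2
Freq: {17: 1, 1: 2, 18: 1, 2: 1, 12: 1, 3: 2, 10: 1, 7: 1, 6: 1, 16: 1}
Mode: [1, 3]

Mean=8, Median=13/2, Mode=[1, 3]


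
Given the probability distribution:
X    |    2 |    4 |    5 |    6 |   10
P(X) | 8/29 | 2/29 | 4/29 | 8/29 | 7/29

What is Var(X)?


E[X] = 162/29
E[X²] = 1152/29
Var(X) = E[X²] - (E[X])² = 1152/29 - 26244/841 = 7164/841

Var(X) = 7164/841 ≈ 8.5184


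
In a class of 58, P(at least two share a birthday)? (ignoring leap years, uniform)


P(all different) = Π(365-i)/365 for i=0..57
= 0.008335
P(match) = 1 - 0.008335 = 0.991665

P ≈ 0.9917 ≈ 99.17%


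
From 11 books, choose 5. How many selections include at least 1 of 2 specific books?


Complement: C(11,5) - C(9,5) = 462 - 126 = 336

336


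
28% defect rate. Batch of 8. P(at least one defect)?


P(all good) = (18/25)^8 = 11019960576/152587890625
P(≥1 defect) = 141567930049/152587890625

P = 141567930049/152587890625 ≈ 92.78%


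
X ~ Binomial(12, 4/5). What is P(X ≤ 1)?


P(X ≤ 1) = Σ P(X=i) for i=0..1
P(X=0) = 1/244140625
P(X=1) = 48/244140625
Sum = 49/244140625

P(X ≤ 1) = 49/244140625 ≈ 0.00%


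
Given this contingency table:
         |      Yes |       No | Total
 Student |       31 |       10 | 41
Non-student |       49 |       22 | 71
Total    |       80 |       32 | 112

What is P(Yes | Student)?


P(Yes | Student) = 31/(31+10) = 31/41

P(Yes|Student) = 31/41 ≈ 75.61%


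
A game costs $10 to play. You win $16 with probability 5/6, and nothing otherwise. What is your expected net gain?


E[gain] = (16-10)×5/6 + (-10)×1/6
= 5 - 5/3 = 10/3

Expected net gain = $10/3 ≈ $3.33


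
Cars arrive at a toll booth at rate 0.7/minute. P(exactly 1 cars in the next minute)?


Poisson(λ=0.7): P(X=1) = e^(-λ)×λ^k/k!
= e^(-0.7) × 0.7^1 / 1!
≈ 0.4965853038 × 0.7 / 1 ≈ 0.347610

P(X=1) ≈ 0.347610 ≈ 34.76%


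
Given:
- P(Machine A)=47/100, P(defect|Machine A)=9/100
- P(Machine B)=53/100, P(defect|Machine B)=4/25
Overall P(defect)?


P(B) = Σ P(B|Aᵢ)×P(Aᵢ)
  9/100×47/100 = 423/10000
  4/25×53/100 = 53/625
Sum = 1271/10000

P(defect) = 1271/10000 ≈ 12.71%


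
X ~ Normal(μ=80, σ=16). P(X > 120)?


z = (120-80)/16 = 2.5
P(X > 120) = 1 - P(Z ≤ 2.5) = 1 - 0.9938 = 0.0062

P(X > 120) ≈ 0.0062


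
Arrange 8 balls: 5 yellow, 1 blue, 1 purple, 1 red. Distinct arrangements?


8!/(5!×1!×1!×1!) = 336

336


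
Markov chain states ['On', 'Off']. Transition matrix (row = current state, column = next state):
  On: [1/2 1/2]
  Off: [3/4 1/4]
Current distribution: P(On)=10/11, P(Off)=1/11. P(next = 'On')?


P(next=On) = Σᵢ P(now=i)×P(i→On)
= 10/11×1/2 + 1/11×3/4
= 5/11 + 3/44 = 23/44

P = 23/44 ≈ 0.5227


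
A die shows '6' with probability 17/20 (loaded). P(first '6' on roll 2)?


Geometric: P(X=2) = (1-p)^(k-1)×p = (3/20)^1×17/20 = 51/400

P(X=2) = 51/400 ≈ 12.75%


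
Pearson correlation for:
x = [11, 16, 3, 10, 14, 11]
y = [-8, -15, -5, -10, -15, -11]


n=6, Σx=65, Σy=-64, Σxy=-774, Σx²=803, Σy²=760
r = (6×(-774) - 65×(-64))/√((6×803 - 65²)(6×760 - (-64)²))
= -484/√(593×464) = -484/√275152 ≈ -484/524.5493 ≈ -0.9227

r ≈ -0.9227


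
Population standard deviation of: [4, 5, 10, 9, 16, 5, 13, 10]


Mean = 72/8 = 9
  (4-9)²=25
  (5-9)²=16
  (10-9)²=1
  (9-9)²=0
  (16-9)²=49
  (5-9)²=16
  (13-9)²=16
  (10-9)²=1
Σ(x-μ)² = 124
σ² = 124/8 = 31/2

σ = √(31/2) ≈ 3.9370


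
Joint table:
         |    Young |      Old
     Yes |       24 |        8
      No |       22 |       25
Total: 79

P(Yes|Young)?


P(Yes|Young) = 24/(24+22) = 24/46 = 12/23

P = 12/23 ≈ 52.17%


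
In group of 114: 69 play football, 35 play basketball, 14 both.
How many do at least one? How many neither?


|A∪B| = 69+35-14 = 90
Neither = 114-90 = 24

At least one: 90; Neither: 24


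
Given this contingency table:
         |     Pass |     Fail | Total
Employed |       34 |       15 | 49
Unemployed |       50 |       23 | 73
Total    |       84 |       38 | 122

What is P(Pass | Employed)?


P(Pass | Employed) = 34/(34+15) = 34/49

P(Pass|Employed) = 34/49 ≈ 69.39%


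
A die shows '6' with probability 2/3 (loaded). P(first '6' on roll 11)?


Geometric: P(X=11) = (1-p)^(k-1)×p = (1/3)^10×2/3 = 2/177147

P(X=11) = 2/177147 ≈ 0.00%


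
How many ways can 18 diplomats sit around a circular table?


Circular arrangements of 18 distinct objects: fix one position to break rotational symmetry.
(n-1)! = 17! = 355687428096000

355687428096000


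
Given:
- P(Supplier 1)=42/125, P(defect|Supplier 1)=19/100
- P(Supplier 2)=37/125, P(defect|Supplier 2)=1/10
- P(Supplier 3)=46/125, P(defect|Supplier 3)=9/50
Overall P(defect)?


P(B) = Σ P(B|Aᵢ)×P(Aᵢ)
  19/100×42/125 = 399/6250
  1/10×37/125 = 37/1250
  9/50×46/125 = 207/3125
Sum = 499/3125

P(defect) = 499/3125 ≈ 15.97%


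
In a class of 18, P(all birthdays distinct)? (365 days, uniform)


P(all different) = Π(365-i)/365 for i=0..17
= (365/365)×(364/365)×...×(348/365)
= 0.653089

P ≈ 0.6531 ≈ 65.31%


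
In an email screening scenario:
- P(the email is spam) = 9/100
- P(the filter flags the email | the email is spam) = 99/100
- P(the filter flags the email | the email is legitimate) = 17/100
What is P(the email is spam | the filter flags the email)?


Using Bayes' theorem:
P(A|B) = P(B|A)·P(A) / P(B)

P(the filter flags the email) = 99/100 × 9/100 + 17/100 × 91/100
= 891/10000 + 1547/10000 = 1219/5000

P(the email is spam|the filter flags the email) = (891/10000) / (1219/5000) = 891/2438

P(the email is spam|the filter flags the email) = 891/2438 ≈ 36.55%


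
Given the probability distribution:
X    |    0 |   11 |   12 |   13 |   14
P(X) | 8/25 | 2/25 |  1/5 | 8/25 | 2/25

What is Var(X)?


E[X] = 214/25
E[X²] = 2706/25
Var(X) = E[X²] - (E[X])² = 2706/25 - 45796/625 = 21854/625

Var(X) = 21854/625 ≈ 34.9664


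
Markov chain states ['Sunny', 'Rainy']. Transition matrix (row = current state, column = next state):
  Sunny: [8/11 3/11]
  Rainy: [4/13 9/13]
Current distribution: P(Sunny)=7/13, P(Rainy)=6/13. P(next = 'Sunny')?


P(next=Sunny) = Σᵢ P(now=i)×P(i→Sunny)
= 7/13×8/11 + 6/13×4/13
= 56/143 + 24/169 = 992/1859

P = 992/1859 ≈ 0.5336


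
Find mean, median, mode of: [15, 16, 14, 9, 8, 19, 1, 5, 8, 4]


Sorted: [1, 4, 5, 8, 8, 9, 14, 15, 16, 19]
Mean = 99/10
Median = 17/2
Freq: {15: 1, 16: 1, 14: 1, 9: 1, 8: 2, 19: 1, 1: 1, 5: 1, 4: 1}
Mode: [8]

Mean=99/10, Median=17/2, Mode=8


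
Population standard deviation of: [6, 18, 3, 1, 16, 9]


Mean = 53/6
  (6-53/6)²=289/36
  (18-53/6)²=3025/36
  (3-53/6)²=1225/36
  (1-53/6)²=2209/36
  (16-53/6)²=1849/36
  (9-53/6)²=1/36
Σ(x-μ)² = 1433/6
σ² = (1433/6)/6 = 1433/36

σ = √(1433/36) ≈ 6.3092


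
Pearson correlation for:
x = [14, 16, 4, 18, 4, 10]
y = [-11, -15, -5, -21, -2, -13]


n=6, Σx=66, Σy=-67, Σxy=-930, Σx²=908, Σy²=985
r = (6×(-930) - 66×(-67))/√((6×908 - 66²)(6×985 - (-67)²))
= -1158/√(1092×1421) = -1158/√1551732 ≈ -1158/1245.6854 ≈ -0.9296

r ≈ -0.9296


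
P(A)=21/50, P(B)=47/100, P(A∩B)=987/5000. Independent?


P(A)×P(B) = 987/5000
P(A∩B) = 987/5000
Equal ✓ → Independent

Yes, independent


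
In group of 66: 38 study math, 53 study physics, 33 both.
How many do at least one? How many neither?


|A∪B| = 38+53-33 = 58
Neither = 66-58 = 8

At least one: 58; Neither: 8


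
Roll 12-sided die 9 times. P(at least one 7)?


P(no 7)^9 = (11/12)^9 = 2357947691/5159780352
P(≥1) = 1 - 2357947691/5159780352 = 2801832661/5159780352

P = 2801832661/5159780352 ≈ 54.30%


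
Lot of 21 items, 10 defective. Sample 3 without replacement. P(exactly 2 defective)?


Hypergeometric: C(10,2)×C(11,1)/C(21,3)
= 45×11/1330 = 99/266

P(X=2) = 99/266 ≈ 37.22%


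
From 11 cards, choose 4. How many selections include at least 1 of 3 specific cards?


Complement: C(11,4) - C(8,4) = 330 - 70 = 260

260


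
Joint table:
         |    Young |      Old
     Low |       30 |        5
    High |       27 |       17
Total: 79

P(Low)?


P(Low) = (30+5)/79 = 35/79

P(Low) = 35/79 ≈ 44.30%


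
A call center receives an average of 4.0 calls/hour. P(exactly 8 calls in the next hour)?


Poisson(λ=4.0): P(X=8) = e^(-λ)×λ^k/k!
= e^(-4.0) × 4.0^8 / 8!
≈ 0.01831563889 × 65536 / 40320 ≈ 0.029770

P(X=8) ≈ 0.029770 ≈ 2.98%


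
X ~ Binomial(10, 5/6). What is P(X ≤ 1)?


P(X ≤ 1) = Σ P(X=i) for i=0..1
P(X=0) = 1/60466176
P(X=1) = 25/30233088
Sum = 17/20155392

P(X ≤ 1) = 17/20155392 ≈ 0.00%


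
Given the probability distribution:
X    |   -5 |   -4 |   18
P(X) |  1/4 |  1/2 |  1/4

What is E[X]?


E[X] = Σ x·P(X=x)
= (-5)×(1/4) + (-4)×(1/2) + (18)×(1/4)
= 5/4

E[X] = 5/4


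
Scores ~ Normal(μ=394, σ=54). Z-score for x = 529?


z = (x - μ)/σ = (529 - 394)/54 = 2.5

z = 2.5


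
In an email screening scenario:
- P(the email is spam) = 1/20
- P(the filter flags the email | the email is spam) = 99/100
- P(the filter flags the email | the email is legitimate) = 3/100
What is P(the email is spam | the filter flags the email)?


Using Bayes' theorem:
P(A|B) = P(B|A)·P(A) / P(B)

P(the filter flags the email) = 99/100 × 1/20 + 3/100 × 19/20
= 99/2000 + 57/2000 = 39/500

P(the email is spam|the filter flags the email) = (99/2000) / (39/500) = 33/52

P(the email is spam|the filter flags the email) = 33/52 ≈ 63.46%


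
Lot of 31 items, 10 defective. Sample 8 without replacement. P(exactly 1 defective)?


Hypergeometric: C(10,1)×C(21,7)/C(31,8)
= 10×116280/7888725 = 5168/35061

P(X=1) = 5168/35061 ≈ 14.74%


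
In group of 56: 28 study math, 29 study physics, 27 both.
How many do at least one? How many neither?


|A∪B| = 28+29-27 = 30
Neither = 56-30 = 26

At least one: 30; Neither: 26


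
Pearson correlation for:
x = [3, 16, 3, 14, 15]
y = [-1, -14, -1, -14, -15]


n=5, Σx=51, Σy=-45, Σxy=-651, Σx²=695, Σy²=619
r = (5×(-651) - 51×(-45))/√((5×695 - 51²)(5×619 - (-45)²))
= -960/√(874×1070) = -960/√935180 ≈ -960/967.0471 ≈ -0.9927

r ≈ -0.9927


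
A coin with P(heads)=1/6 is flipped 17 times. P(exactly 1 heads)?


Binomial: P(X=1) = C(17,1)×p^1×(1-p)^16
= 17 × 1/6 × 152587890625/2821109907456 = 2593994140625/16926659444736

P(X=1) = 2593994140625/16926659444736 ≈ 15.32%


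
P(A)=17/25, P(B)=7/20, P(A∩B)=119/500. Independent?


P(A)×P(B) = 119/500
P(A∩B) = 119/500
Equal ✓ → Independent

Yes, independent


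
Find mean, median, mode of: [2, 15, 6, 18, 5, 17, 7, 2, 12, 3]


Sorted: [2, 2, 3, 5, 6, 7, 12, 15, 17, 18]
Mean = 87/10
Median = 13/2
Freq: {2: 2, 15: 1, 6: 1, 18: 1, 5: 1, 17: 1, 7: 1, 12: 1, 3: 1}
Mode: [2]

Mean=87/10, Median=13/2, Mode=2


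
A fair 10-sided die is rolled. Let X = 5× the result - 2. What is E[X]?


E[die] = (1+10)/2 = 11/2
E[X] = 5×11/2 - 2 = 51/2

E[X] = 51/2


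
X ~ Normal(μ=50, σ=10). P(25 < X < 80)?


z₁=(25-50)/10=-2.5, z₂=(80-50)/10=3.0
P = Φ(3.0) - Φ(-2.5) = 0.998650 - 0.006210 = 0.992440 ≈ 0.9924

P(25 < X < 80) ≈ 0.9924


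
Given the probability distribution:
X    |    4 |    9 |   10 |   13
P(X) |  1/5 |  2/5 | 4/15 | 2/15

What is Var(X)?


E[X] = 44/5
E[X²] = 424/5
Var(X) = E[X²] - (E[X])² = 424/5 - 1936/25 = 184/25

Var(X) = 184/25 ≈ 7.3600


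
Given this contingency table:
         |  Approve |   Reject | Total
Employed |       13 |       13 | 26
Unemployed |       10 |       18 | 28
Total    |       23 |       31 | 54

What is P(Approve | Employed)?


P(Approve | Employed) = 13/(13+13) = 13/26 = 1/2

P(Approve|Employed) = 1/2 ≈ 50.00%


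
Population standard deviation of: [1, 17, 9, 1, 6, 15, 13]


Mean = 62/7
  (1-62/7)²=3025/49
  (17-62/7)²=3249/49
  (9-62/7)²=1/49
  (1-62/7)²=3025/49
  (6-62/7)²=400/49
  (15-62/7)²=1849/49
  (13-62/7)²=841/49
Σ(x-μ)² = 1770/7
σ² = (1770/7)/7 = 1770/49

σ = √(1770/49) ≈ 6.0102


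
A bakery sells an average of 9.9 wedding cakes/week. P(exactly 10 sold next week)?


Poisson(λ=9.9): P(X=10) = e^(-λ)×λ^k/k!
= e^(-9.9) × 9.9^10 / 10!
≈ 5.017468206e-05 × 9043820750.09 / 3628800 ≈ 0.125047

P(X=10) ≈ 0.125047 ≈ 12.50%


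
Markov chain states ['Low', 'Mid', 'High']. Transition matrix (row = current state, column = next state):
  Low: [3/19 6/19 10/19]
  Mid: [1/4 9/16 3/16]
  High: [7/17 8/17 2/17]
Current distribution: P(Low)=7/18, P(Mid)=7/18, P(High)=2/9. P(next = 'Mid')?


P(next=Mid) = Σᵢ P(now=i)×P(i→Mid)
= 7/18×6/19 + 7/18×9/16 + 2/9×8/17
= 7/57 + 7/32 + 16/153 = 41501/93024

P = 41501/93024 ≈ 0.4461


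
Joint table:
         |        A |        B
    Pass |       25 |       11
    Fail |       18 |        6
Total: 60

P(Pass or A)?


P(Pass∨A) = P(Pass) + P(A) - P(Pass∧A)
= (36 + 43 - 25)/60 = 54/60 = 9/10

P = 9/10 ≈ 90.00%


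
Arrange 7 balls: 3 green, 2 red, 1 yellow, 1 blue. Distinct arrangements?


7!/(3!×2!×1!×1!) = 420

420


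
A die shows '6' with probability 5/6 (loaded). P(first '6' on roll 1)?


Geometric: P(X=1) = (1-p)^(k-1)×p = (1/6)^0×5/6 = 5/6

P(X=1) = 5/6 ≈ 83.33%


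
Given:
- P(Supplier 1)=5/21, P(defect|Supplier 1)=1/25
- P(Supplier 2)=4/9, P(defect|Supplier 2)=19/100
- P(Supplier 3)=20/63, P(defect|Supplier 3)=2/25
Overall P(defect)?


P(B) = Σ P(B|Aᵢ)×P(Aᵢ)
  1/25×5/21 = 1/105
  19/100×4/9 = 19/225
  2/25×20/63 = 8/315
Sum = 188/1575

P(defect) = 188/1575 ≈ 11.94%


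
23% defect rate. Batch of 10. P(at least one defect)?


P(all good) = (77/100)^10 = 7326680472586200649/100000000000000000000
P(≥1 defect) = 92673319527413799351/100000000000000000000

P = 92673319527413799351/100000000000000000000 ≈ 92.67%


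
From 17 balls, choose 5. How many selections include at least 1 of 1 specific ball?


Complement: C(17,5) - C(16,5) = 6188 - 4368 = 1820

1820


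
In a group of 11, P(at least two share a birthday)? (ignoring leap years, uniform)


P(all different) = Π(365-i)/365 for i=0..10
= 0.858859
P(match) = 1 - 0.858859 = 0.141141

P ≈ 0.1411 ≈ 14.11%


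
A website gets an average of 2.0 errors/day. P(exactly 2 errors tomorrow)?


Poisson(λ=2.0): P(X=2) = e^(-λ)×λ^k/k!
= e^(-2.0) × 2.0^2 / 2!
≈ 0.1353352832 × 4 / 2 ≈ 0.270671

P(X=2) ≈ 0.270671 ≈ 27.07%


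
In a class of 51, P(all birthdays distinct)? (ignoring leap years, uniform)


P(all different) = Π(365-i)/365 for i=0..50
= (365/365)×(364/365)×...×(315/365)
= 0.025568

P ≈ 0.0256 ≈ 2.56%


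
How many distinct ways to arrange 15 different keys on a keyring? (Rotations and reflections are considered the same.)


Free circular arrangements: rotations and reflections both identified.
(n-1)!/2 = 14!/2 = 87178291200/2 = 43589145600

43589145600


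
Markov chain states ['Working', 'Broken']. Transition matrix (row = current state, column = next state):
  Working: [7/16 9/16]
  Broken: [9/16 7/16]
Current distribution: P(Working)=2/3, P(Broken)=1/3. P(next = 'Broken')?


P(next=Broken) = Σᵢ P(now=i)×P(i→Broken)
= 2/3×9/16 + 1/3×7/16
= 3/8 + 7/48 = 25/48

P = 25/48 ≈ 0.5208


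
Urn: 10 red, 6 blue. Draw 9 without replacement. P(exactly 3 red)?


Hypergeometric: C(10,3)×C(6,6)/C(16,9)
= 120×1/11440 = 3/286

P(X=3) = 3/286 ≈ 1.05%


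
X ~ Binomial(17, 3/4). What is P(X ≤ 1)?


P(X ≤ 1) = Σ P(X=i) for i=0..1
P(X=0) = 1/17179869184
P(X=1) = 51/17179869184
Sum = 13/4294967296

P(X ≤ 1) = 13/4294967296 ≈ 0.00%


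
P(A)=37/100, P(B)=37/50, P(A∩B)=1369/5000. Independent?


P(A)×P(B) = 1369/5000
P(A∩B) = 1369/5000
Equal ✓ → Independent

Yes, independent


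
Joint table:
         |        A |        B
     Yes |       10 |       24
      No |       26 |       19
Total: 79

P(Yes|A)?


P(Yes|A) = 10/(10+26) = 10/36 = 5/18

P = 5/18 ≈ 27.78%


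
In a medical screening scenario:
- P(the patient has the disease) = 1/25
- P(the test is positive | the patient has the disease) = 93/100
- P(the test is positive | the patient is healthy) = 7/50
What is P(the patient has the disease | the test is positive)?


Using Bayes' theorem:
P(A|B) = P(B|A)·P(A) / P(B)

P(the test is positive) = 93/100 × 1/25 + 7/50 × 24/25
= 93/2500 + 84/625 = 429/2500

P(the patient has the disease|the test is positive) = (93/2500) / (429/2500) = 31/143

P(the patient has the disease|the test is positive) = 31/143 ≈ 21.68%


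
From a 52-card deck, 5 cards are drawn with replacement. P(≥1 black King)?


P(not a black King) = 50/52 = 25/26
P(none in 5 draws) = (25/26)^5 = 9765625/11881376
P(≥1 black King) = 1 - 9765625/11881376 = 2115751/11881376

P = 2115751/11881376 ≈ 17.81%


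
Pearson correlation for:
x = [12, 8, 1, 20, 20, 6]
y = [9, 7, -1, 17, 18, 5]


n=6, Σx=67, Σy=55, Σxy=893, Σx²=1045, Σy²=769
r = (6×893 - 67×55)/√((6×1045 - 67²)(6×769 - 55²))
= 1673/√(1781×1589) = 1673/√2830009 ≈ 1673/1682.2631 ≈ 0.9945

r ≈ 0.9945


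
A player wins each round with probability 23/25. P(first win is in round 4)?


Geometric: P(X=4) = (1-p)^(k-1)×p = (2/25)^3×23/25 = 184/390625

P(X=4) = 184/390625 ≈ 0.05%


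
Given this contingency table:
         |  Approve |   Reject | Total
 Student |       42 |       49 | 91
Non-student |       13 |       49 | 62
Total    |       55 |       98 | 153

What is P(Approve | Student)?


P(Approve | Student) = 42/(42+49) = 42/91 = 6/13

P(Approve|Student) = 6/13 ≈ 46.15%


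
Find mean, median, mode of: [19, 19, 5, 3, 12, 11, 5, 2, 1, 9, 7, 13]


Sorted: [1, 2, 3, 5, 5, 7, 9, 11, 12, 13, 19, 19]
Mean = 106/12 = 53/6
Median = 8
Freq: {19: 2, 5: 2, 3: 1, 12: 1, 11: 1, 2: 1, 1: 1, 9: 1, 7: 1, 13: 1}
Mode: [5, 19]

Mean=53/6, Median=8, Mode=[5, 19]


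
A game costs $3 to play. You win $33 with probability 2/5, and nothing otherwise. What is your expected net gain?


E[gain] = (33-3)×2/5 + (-3)×3/5
= 12 - 9/5 = 51/5

Expected net gain = $51/5 ≈ $10.20


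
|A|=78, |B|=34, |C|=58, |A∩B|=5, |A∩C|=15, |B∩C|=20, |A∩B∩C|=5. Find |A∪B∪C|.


|A∪B∪C| = 78+34+58-5-15-20+5 = 135

|A∪B∪C| = 135


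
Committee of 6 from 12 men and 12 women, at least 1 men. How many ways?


Count by #men:
  1M,5W: C(12,1)×C(12,5)=9504
  2M,4W: C(12,2)×C(12,4)=32670
  3M,3W: C(12,3)×C(12,3)=48400
  4M,2W: C(12,4)×C(12,2)=32670
  5M,1W: C(12,5)×C(12,1)=9504
  6M,0W: C(12,6)×C(12,0)=924
Total = 133672

133672


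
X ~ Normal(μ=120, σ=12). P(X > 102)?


z = (102-120)/12 = -1.5
P(X > 102) = 1 - P(Z ≤ -1.5) = 1 - 0.0668 = 0.9332

P(X > 102) ≈ 0.9332


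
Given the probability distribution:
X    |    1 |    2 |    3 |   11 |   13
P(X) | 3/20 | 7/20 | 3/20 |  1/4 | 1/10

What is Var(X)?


E[X] = 107/20
E[X²] = 1001/20
Var(X) = E[X²] - (E[X])² = 1001/20 - 11449/400 = 8571/400

Var(X) = 8571/400 ≈ 21.4275


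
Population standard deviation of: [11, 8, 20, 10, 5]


Mean = 54/5
  (11-54/5)²=1/25
  (8-54/5)²=196/25
  (20-54/5)²=2116/25
  (10-54/5)²=16/25
  (5-54/5)²=841/25
Σ(x-μ)² = 634/5
σ² = (634/5)/5 = 634/25

σ = √(634/25) ≈ 5.0359


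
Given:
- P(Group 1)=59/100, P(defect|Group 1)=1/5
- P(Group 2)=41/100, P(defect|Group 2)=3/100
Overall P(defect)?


P(B) = Σ P(B|Aᵢ)×P(Aᵢ)
  1/5×59/100 = 59/500
  3/100×41/100 = 123/10000
Sum = 1303/10000

P(defect) = 1303/10000 ≈ 13.03%


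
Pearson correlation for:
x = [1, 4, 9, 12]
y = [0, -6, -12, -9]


n=4, Σx=26, Σy=-27, Σxy=-240, Σx²=242, Σy²=261
r = (4×(-240) - 26×(-27))/√((4×242 - 26²)(4×261 - (-27)²))
= -258/√(292×315) = -258/√91980 ≈ -258/303.2820 ≈ -0.8507

r ≈ -0.8507


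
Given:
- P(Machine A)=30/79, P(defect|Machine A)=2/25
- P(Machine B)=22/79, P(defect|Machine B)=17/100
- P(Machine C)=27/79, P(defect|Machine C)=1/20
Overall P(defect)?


P(B) = Σ P(B|Aᵢ)×P(Aᵢ)
  2/25×30/79 = 12/395
  17/100×22/79 = 187/3950
  1/20×27/79 = 27/1580
Sum = 749/7900

P(defect) = 749/7900 ≈ 9.48%


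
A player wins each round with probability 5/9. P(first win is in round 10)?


Geometric: P(X=10) = (1-p)^(k-1)×p = (4/9)^9×5/9 = 1310720/3486784401

P(X=10) = 1310720/3486784401 ≈ 0.04%


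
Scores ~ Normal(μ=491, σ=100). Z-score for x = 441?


z = (x - μ)/σ = (441 - 491)/100 = -0.5

z = -0.5


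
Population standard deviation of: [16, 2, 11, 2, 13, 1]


Mean = 45/6 = 15/2
  (16-15/2)²=289/4
  (2-15/2)²=121/4
  (11-15/2)²=49/4
  (2-15/2)²=121/4
  (13-15/2)²=121/4
  (1-15/2)²=169/4
Σ(x-μ)² = 435/2
σ² = (435/2)/6 = 145/4

σ = √(145/4) ≈ 6.0208


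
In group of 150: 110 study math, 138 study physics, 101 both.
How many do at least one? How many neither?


|A∪B| = 110+138-101 = 147
Neither = 150-147 = 3

At least one: 147; Neither: 3


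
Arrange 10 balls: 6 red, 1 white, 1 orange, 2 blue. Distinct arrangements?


10!/(6!×1!×1!×2!) = 2520

2520


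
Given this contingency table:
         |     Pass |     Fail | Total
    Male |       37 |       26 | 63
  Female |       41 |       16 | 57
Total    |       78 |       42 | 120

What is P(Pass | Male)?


P(Pass | Male) = 37/(37+26) = 37/63

P(Pass|Male) = 37/63 ≈ 58.73%


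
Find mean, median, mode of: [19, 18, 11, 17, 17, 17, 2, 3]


Sorted: [2, 3, 11, 17, 17, 17, 18, 19]
Mean = 104/8 = 13
Median = 17
Freq: {19: 1, 18: 1, 11: 1, 17: 3, 2: 1, 3: 1}
Mode: [17]

Mean=13, Median=17, Mode=17


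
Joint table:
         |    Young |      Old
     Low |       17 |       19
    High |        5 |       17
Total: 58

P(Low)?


P(Low) = (17+19)/58 = 36/58 = 18/29

P(Low) = 18/29 ≈ 62.07%


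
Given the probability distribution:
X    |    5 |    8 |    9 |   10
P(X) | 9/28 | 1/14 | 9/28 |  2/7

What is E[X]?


E[X] = Σ x·P(X=x)
= (5)×(9/28) + (8)×(1/14) + (9)×(9/28) + (10)×(2/7)
= 111/14

E[X] = 111/14


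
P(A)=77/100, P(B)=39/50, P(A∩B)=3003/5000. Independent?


P(A)×P(B) = 3003/5000
P(A∩B) = 3003/5000
Equal ✓ → Independent

Yes, independent


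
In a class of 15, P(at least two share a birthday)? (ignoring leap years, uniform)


P(all different) = Π(365-i)/365 for i=0..14
= 0.747099
P(match) = 1 - 0.747099 = 0.252901

P ≈ 0.2529 ≈ 25.29%


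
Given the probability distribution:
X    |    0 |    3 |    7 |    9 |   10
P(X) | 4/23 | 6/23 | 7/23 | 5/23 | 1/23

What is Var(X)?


E[X] = 122/23
E[X²] = 902/23
Var(X) = E[X²] - (E[X])² = 902/23 - 14884/529 = 5862/529

Var(X) = 5862/529 ≈ 11.0813


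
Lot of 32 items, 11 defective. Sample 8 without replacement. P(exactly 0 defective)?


Hypergeometric: C(11,0)×C(21,8)/C(32,8)
= 1×203490/10518300 = 2261/116870

P(X=0) = 2261/116870 ≈ 1.93%


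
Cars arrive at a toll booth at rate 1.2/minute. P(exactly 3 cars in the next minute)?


Poisson(λ=1.2): P(X=3) = e^(-λ)×λ^k/k!
= e^(-1.2) × 1.2^3 / 3!
≈ 0.3011942119 × 1.728 / 6 ≈ 0.086744

P(X=3) ≈ 0.086744 ≈ 8.67%


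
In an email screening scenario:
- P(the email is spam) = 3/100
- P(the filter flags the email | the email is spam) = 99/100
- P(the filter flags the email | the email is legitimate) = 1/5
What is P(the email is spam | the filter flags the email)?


Using Bayes' theorem:
P(A|B) = P(B|A)·P(A) / P(B)

P(the filter flags the email) = 99/100 × 3/100 + 1/5 × 97/100
= 297/10000 + 97/500 = 2237/10000

P(the email is spam|the filter flags the email) = (297/10000) / (2237/10000) = 297/2237

P(the email is spam|the filter flags the email) = 297/2237 ≈ 13.28%


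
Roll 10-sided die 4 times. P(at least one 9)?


P(no 9)^4 = (9/10)^4 = 6561/10000
P(≥1) = 1 - 6561/10000 = 3439/10000

P = 3439/10000 ≈ 34.39%


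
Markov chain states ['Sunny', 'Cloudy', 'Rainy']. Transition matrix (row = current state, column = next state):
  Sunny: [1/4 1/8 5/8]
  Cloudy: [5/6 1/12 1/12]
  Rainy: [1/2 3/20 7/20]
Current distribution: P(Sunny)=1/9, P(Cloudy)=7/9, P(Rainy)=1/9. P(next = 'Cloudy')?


P(next=Cloudy) = Σᵢ P(now=i)×P(i→Cloudy)
= 1/9×1/8 + 7/9×1/12 + 1/9×3/20
= 1/72 + 7/108 + 1/60 = 103/1080

P = 103/1080 ≈ 0.0954


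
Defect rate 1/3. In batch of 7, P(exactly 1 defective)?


Binomial: P(X=1) = C(7,1)×p^1×(1-p)^6
= 7 × 1/3 × 64/729 = 448/2187

P(X=1) = 448/2187 ≈ 20.48%


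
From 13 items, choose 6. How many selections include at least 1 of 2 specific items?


Complement: C(13,6) - C(11,6) = 1716 - 462 = 1254

1254


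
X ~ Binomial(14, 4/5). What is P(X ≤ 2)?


P(X ≤ 2) = Σ P(X=i) for i=0..2
P(X=0) = 1/6103515625
P(X=1) = 56/6103515625
P(X=2) = 1456/6103515625
Sum = 1513/6103515625

P(X ≤ 2) = 1513/6103515625 ≈ 0.00%


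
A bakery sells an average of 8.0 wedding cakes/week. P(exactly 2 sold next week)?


Poisson(λ=8.0): P(X=2) = e^(-λ)×λ^k/k!
= e^(-8.0) × 8.0^2 / 2!
≈ 0.0003354626279 × 64 / 2 ≈ 0.010735

P(X=2) ≈ 0.010735 ≈ 1.07%


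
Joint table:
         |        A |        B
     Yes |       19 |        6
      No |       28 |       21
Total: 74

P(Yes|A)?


P(Yes|A) = 19/(19+28) = 19/47

P = 19/47 ≈ 40.43%


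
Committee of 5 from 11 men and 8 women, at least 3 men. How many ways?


Count by #men:
  3M,2W: C(11,3)×C(8,2)=4620
  4M,1W: C(11,4)×C(8,1)=2640
  5M,0W: C(11,5)×C(8,0)=462
Total = 7722

7722


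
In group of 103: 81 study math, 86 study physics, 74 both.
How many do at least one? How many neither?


|A∪B| = 81+86-74 = 93
Neither = 103-93 = 10

At least one: 93; Neither: 10


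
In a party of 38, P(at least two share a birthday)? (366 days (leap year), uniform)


P(all different) = Π(366-i)/366 for i=0..37
= 0.136703
P(match) = 1 - 0.136703 = 0.863297

P ≈ 0.8633 ≈ 86.33%


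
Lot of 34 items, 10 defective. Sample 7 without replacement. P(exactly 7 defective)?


Hypergeometric: C(10,7)×C(24,0)/C(34,7)
= 120×1/5379616 = 15/672452

P(X=7) = 15/672452 ≈ 0.00%


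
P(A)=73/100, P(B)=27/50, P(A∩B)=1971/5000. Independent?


P(A)×P(B) = 1971/5000
P(A∩B) = 1971/5000
Equal ✓ → Independent

Yes, independent


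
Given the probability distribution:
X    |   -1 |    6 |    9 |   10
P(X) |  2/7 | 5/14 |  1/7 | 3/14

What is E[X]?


E[X] = Σ x·P(X=x)
= (-1)×(2/7) + (6)×(5/14) + (9)×(1/7) + (10)×(3/14)
= 37/7

E[X] = 37/7


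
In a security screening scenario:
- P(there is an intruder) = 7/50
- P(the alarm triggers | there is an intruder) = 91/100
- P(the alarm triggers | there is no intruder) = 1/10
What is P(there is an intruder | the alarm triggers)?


Using Bayes' theorem:
P(A|B) = P(B|A)·P(A) / P(B)

P(the alarm triggers) = 91/100 × 7/50 + 1/10 × 43/50
= 637/5000 + 43/500 = 1067/5000

P(there is an intruder|the alarm triggers) = (637/5000) / (1067/5000) = 637/1067

P(there is an intruder|the alarm triggers) = 637/1067 ≈ 59.70%


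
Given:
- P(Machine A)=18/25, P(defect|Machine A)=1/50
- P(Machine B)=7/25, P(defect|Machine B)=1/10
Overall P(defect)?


P(B) = Σ P(B|Aᵢ)×P(Aᵢ)
  1/50×18/25 = 9/625
  1/10×7/25 = 7/250
Sum = 53/1250

P(defect) = 53/1250 ≈ 4.24%


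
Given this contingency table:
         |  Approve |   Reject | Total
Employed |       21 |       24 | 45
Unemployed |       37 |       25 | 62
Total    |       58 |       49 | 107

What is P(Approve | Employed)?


P(Approve | Employed) = 21/(21+24) = 21/45 = 7/15

P(Approve|Employed) = 7/15 ≈ 46.67%


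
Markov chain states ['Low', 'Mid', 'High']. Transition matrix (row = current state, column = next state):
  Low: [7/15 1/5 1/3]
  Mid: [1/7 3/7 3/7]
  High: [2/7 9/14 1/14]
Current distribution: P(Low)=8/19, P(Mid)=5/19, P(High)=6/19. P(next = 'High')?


P(next=High) = Σᵢ P(now=i)×P(i→High)
= 8/19×1/3 + 5/19×3/7 + 6/19×1/14
= 8/57 + 15/133 + 3/133 = 110/399

P = 110/399 ≈ 0.2757
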